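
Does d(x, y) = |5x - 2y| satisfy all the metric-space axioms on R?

No. d fails symmetry: d(1, 7) = |5·1 - 2·7| = |-9| = 9, but d(7, 1) = |5·7 - 2·1| = |33| = 33. Since 9 ≠ 33, d(x,y) ≠ d(y,x) in general.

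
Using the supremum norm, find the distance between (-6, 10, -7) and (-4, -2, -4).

max(|x_i - y_i|) = max(|-6 - (-4)|, |10 - (-2)|, |-7 - (-4)|) = max(2, 12, 3) = 12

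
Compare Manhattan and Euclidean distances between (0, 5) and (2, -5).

L1 = |0 - 2| + |5 - (-5)| = 2 + 10 = 12
L2 = √(2² + 10²) = √104 ≈ 10.198
L1 ≥ L2 always (equality iff movement is along one axis); L1 > L2 here.
Ratio L1/L2 = 12/√104 ≈ 1.1767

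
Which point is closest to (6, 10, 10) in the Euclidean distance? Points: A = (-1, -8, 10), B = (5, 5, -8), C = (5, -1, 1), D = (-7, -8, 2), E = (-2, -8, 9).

Distances: d(A) ≈ 19.3132, d(B) ≈ 18.7083, d(C) ≈ 14.2478, d(D) ≈ 23.6008, d(E) ≈ 19.7231. Nearest: C = (5, -1, 1) with distance 14.2478.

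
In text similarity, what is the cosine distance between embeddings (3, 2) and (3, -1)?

With u = (3, 2), v = (3, -1):
u·v = 3·3 + 2·(-1) = 9 + (-2) = 7.
|u| = √(3² + 2²) = √13, |v| = √(3² + (-1)²) = √10, so |u||v| = √(13·10) = √130.
cos θ = (u·v)/(|u||v|) = 7/√130 ≈ 0.6139
Cosine distance = 1 - cos θ ≈ 1 - 0.6139 = 0.3861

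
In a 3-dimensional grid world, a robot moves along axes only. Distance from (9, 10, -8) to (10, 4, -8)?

Σ|x_i - y_i| = |9 - 10| + |10 - 4| + |-8 - (-8)| = 1 + 6 + 0 = 7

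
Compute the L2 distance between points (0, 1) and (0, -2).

(Σ|x_i - y_i|^2)^(1/2) = (|0 - 0|^2 + |1 - (-2)|^2)^(1/2)
= (0^2 + 3^2)^(1/2) = (0 + 9)^(1/2) = (9)^(1/2) = 3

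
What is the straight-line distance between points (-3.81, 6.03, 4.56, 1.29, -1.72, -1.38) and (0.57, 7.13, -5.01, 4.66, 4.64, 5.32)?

√(Σ(x_i - y_i)²) = √((-3.81 - 0.57)² + (6.03 - 7.13)² + (4.56 - (-5.01))² + (1.29 - 4.66)² + (-1.72 - 4.64)² + (-1.38 - 5.32)²)
= √((-4.38)² + (-1.1)² + 9.57² + (-3.37)² + (-6.36)² + (-6.7)²) = √(19.1844 + 1.21 + 91.5849 + 11.3569 + 40.4496 + 44.89) = √208.6758 ≈ 14.4456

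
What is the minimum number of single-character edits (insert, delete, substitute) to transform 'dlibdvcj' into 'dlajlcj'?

Let D[i][j] be the edit distance between the first i characters of 'dlibdvcj' and the first j characters of 'dlajlcj', with D[i][0] = i, D[0][j] = j, and D[i][j] = D[i-1][j-1] if the characters match, else 1 + min(D[i-1][j], D[i][j-1], D[i-1][j-1]). Filling the table (rows: prefixes of 'dlibdvcj', columns: prefixes of 'dlajlcj'):
     ε  d  l  a  j  l  c  j
  ε  0  1  2  3  4  5  6  7
  d  1  0  1  2  3  4  5  6
  l  2  1  0  1  2  3  4  5
  i  3  2  1  1  2  3  4  5
  b  4  3  2  2  2  3  4  5
  d  5  4  3  3  3  3  4  5
  v  6  5  4  4  4  4  4  5
  c  7  6  5  5  5  5  4  5
  j  8  7  6  6  5  6  5  4
The bottom-right entry gives D[8][7] = 4, so no sequence of fewer than 4 edits works. Backtracking through the table gives one optimal edit sequence (4 edits):
  dlibdvcj → dlbdvcj (del i @3)
  dlbdvcj → dladvcj (sub b→a @3)
  dladvcj → dlajvcj (sub d→j @4)
  dlajvcj → dlajlcj (sub v→l @5)
Edit distance = 4.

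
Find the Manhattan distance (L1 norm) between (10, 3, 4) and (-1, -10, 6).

Σ|x_i - y_i| = |10 - (-1)| + |3 - (-10)| + |4 - 6| = 11 + 13 + 2 = 26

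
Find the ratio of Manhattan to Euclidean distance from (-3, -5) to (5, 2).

L1 = |-3 - 5| + |-5 - 2| = 8 + 7 = 15
L2 = √(8² + 7²) = √113 ≈ 10.6301
L1 ≥ L2 always (equality iff movement is along one axis); L1 > L2 here.
Ratio L1/L2 = 15/√113 ≈ 1.4111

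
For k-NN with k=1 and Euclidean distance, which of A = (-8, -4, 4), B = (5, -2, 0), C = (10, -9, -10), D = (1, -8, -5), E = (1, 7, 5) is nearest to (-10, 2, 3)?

Distances: d(A) ≈ 6.4031, d(B) ≈ 15.8114, d(C) ≈ 26.2679, d(D) ≈ 16.8819, d(E) ≈ 12.2474. Nearest: A = (-8, -4, 4) with distance 6.4031.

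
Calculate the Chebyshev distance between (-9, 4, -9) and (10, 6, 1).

max(|x_i - y_i|) = max(|-9 - 10|, |4 - 6|, |-9 - 1|) = max(19, 2, 10) = 19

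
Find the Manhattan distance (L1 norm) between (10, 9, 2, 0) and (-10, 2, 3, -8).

Σ|x_i - y_i| = |10 - (-10)| + |9 - 2| + |2 - 3| + |0 - (-8)| = 20 + 7 + 1 + 8 = 36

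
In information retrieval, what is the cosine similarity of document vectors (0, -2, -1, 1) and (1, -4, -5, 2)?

With u = (0, -2, -1, 1), v = (1, -4, -5, 2):
u·v = 0·1 + (-2)·(-4) + (-1)·(-5) + 1·2 = 0 + 8 + 5 + 2 = 15.
|u| = √(0² + (-2)² + (-1)² + 1²) = √6, |v| = √(1² + (-4)² + (-5)² + 2²) = √46, so |u||v| = √(6·46) = √276.
cos θ = (u·v)/(|u||v|) = 15/√276 ≈ 0.9029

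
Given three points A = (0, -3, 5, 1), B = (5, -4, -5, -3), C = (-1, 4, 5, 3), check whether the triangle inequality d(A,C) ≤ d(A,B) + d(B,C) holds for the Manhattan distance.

d(A,B) = 5 + 1 + 10 + 4 = 20, d(B,C) = 6 + 8 + 10 + 6 = 30, d(A,C) = 1 + 7 + 0 + 2 = 10.
d(A,C) = 10 ≤ 20 + 30 = 50. Triangle inequality is satisfied.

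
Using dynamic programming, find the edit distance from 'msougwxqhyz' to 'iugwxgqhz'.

Let D[i][j] be the edit distance between the first i characters of 'msougwxqhyz' and the first j characters of 'iugwxgqhz', with D[i][0] = i, D[0][j] = j, and D[i][j] = D[i-1][j-1] if the characters match, else 1 + min(D[i-1][j], D[i][j-1], D[i-1][j-1]). Filling the table (rows: prefixes of 'msougwxqhyz', columns: prefixes of 'iugwxgqhz'):
     ε  i  u  g  w  x  g  q  h  z
  ε  0  1  2  3  4  5  6  7  8  9
  m  1  1  2  3  4  5  6  7  8  9
  s  2  2  2  3  4  5  6  7  8  9
  o  3  3  3  3  4  5  6  7  8  9
  u  4  4  3  4  4  5  6  7  8  9
  g  5  5  4  3  4  5  5  6  7  8
  w  6  6  5  4  3  4  5  6  7  8
  x  7  7  6  5  4  3  4  5  6  7
  q  8  8  7  6  5  4  4  4  5  6
  h  9  9  8  7  6  5  5  5  4  5
  y 10 10  9  8  7  6  6  6  5  5
  z 11 11 10  9  8  7  7  7  6  5
The bottom-right entry gives D[11][9] = 5, so no sequence of fewer than 5 edits works. Backtracking through the table gives one optimal edit sequence (5 edits):
  msougwxqhyz → sougwxqhyz (del m @1)
  sougwxqhyz → ougwxqhyz (del s @1)
  ougwxqhyz → iugwxqhyz (sub o→i @1)
  iugwxqhyz → iugwxgqhyz (ins g @6)
  iugwxgqhyz → iugwxgqhz (del y @9)
Edit distance = 5.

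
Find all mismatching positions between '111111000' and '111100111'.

Differing positions: 5, 6, 7, 8, 9. Hamming distance = 5.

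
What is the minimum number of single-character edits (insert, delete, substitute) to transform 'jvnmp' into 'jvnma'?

Let D[i][j] be the edit distance between the first i characters of 'jvnmp' and the first j characters of 'jvnma', with D[i][0] = i, D[0][j] = j, and D[i][j] = D[i-1][j-1] if the characters match, else 1 + min(D[i-1][j], D[i][j-1], D[i-1][j-1]). Filling the table (rows: prefixes of 'jvnmp', columns: prefixes of 'jvnma'):
     ε  j  v  n  m  a
  ε  0  1  2  3  4  5
  j  1  0  1  2  3  4
  v  2  1  0  1  2  3
  n  3  2  1  0  1  2
  m  4  3  2  1  0  1
  p  5  4  3  2  1  1
The bottom-right entry gives D[5][5] = 1, so no sequence of fewer than 1 edit works. Backtracking through the table gives one optimal edit sequence (1 edit):
  jvnmp → jvnma (sub p→a @5)
Edit distance = 1.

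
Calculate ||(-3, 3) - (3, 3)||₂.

√(Σ(x_i - y_i)²) = √((-3 - 3)² + (3 - 3)²)
= √((-6)² + 0²) = √(36 + 0) = √36 = 6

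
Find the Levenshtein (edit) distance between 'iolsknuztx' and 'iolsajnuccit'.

Let D[i][j] be the edit distance between the first i characters of 'iolsknuztx' and the first j characters of 'iolsajnuccit', with D[i][0] = i, D[0][j] = j, and D[i][j] = D[i-1][j-1] if the characters match, else 1 + min(D[i-1][j], D[i][j-1], D[i-1][j-1]). Filling the table (rows: prefixes of 'iolsknuztx', columns: prefixes of 'iolsajnuccit'):
     ε  i  o  l  s  a  j  n  u  c  c  i  t
  ε  0  1  2  3  4  5  6  7  8  9 10 11 12
  i  1  0  1  2  3  4  5  6  7  8  9 10 11
  o  2  1  0  1  2  3  4  5  6  7  8  9 10
  l  3  2  1  0  1  2  3  4  5  6  7  8  9
  s  4  3  2  1  0  1  2  3  4  5  6  7  8
  k  5  4  3  2  1  1  2  3  4  5  6  7  8
  n  6  5  4  3  2  2  2  2  3  4  5  6  7
  u  7  6  5  4  3  3  3  3  2  3  4  5  6
  z  8  7  6  5  4  4  4  4  3  3  4  5  6
  t  9  8  7  6  5  5  5  5  4  4  4  5  5
  x 10  9  8  7  6  6  6  6  5  5  5  5  6
The bottom-right entry gives D[10][12] = 6, so no sequence of fewer than 6 edits works. Backtracking through the table gives one optimal edit sequence (6 edits):
  iolsknuztx → iolsaknuztx (ins a @5)
  iolsaknuztx → iolsajnuztx (sub k→j @6)
  iolsajnuztx → iolsajnucztx (ins c @9)
  iolsajnucztx → iolsajnucctx (sub z→c @10)
  iolsajnucctx → iolsajnuccix (sub t→i @11)
  iolsajnuccix → iolsajnuccit (sub x→t @12)
Edit distance = 6.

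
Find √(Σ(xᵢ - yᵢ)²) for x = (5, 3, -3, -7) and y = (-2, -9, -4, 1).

√(Σ(x_i - y_i)²) = √((5 - (-2))² + (3 - (-9))² + (-3 - (-4))² + (-7 - 1)²)
= √(7² + 12² + 1² + (-8)²) = √(49 + 144 + 1 + 64) = √258 ≈ 16.0624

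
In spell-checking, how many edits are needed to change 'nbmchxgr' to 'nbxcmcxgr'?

Let D[i][j] be the edit distance between the first i characters of 'nbmchxgr' and the first j characters of 'nbxcmcxgr', with D[i][0] = i, D[0][j] = j, and D[i][j] = D[i-1][j-1] if the characters match, else 1 + min(D[i-1][j], D[i][j-1], D[i-1][j-1]). Filling the table (rows: prefixes of 'nbmchxgr', columns: prefixes of 'nbxcmcxgr'):
     ε  n  b  x  c  m  c  x  g  r
  ε  0  1  2  3  4  5  6  7  8  9
  n  1  0  1  2  3  4  5  6  7  8
  b  2  1  0  1  2  3  4  5  6  7
  m  3  2  1  1  2  2  3  4  5  6
  c  4  3  2  2  1  2  2  3  4  5
  h  5  4  3  3  2  2  3  3  4  5
  x  6  5  4  3  3  3  3  3  4  5
  g  7  6  5  4  4  4  4  4  3  4
  r  8  7  6  5  5  5  5  5  4  3
The bottom-right entry gives D[8][9] = 3, so no sequence of fewer than 3 edits works. Backtracking through the table gives one optimal edit sequence (3 edits):
  nbmchxgr → nbxchxgr (sub m→x @3)
  nbxchxgr → nbxcmhxgr (ins m @5)
  nbxcmhxgr → nbxcmcxgr (sub h→c @6)
Edit distance = 3.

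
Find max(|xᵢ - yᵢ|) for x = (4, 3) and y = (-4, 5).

max(|x_i - y_i|) = max(|4 - (-4)|, |3 - 5|) = max(8, 2) = 8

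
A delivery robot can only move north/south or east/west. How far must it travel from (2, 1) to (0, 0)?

Σ|x_i - y_i| = |2 - 0| + |1 - 0| = 2 + 1 = 3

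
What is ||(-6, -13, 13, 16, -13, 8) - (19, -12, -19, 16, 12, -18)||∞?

max(|x_i - y_i|) = max(|-6 - 19|, |-13 - (-12)|, |13 - (-19)|, |16 - 16|, |-13 - 12|, |8 - (-18)|) = max(25, 1, 32, 0, 25, 26) = 32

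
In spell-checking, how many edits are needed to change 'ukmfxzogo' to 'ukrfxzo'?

Let D[i][j] be the edit distance between the first i characters of 'ukmfxzogo' and the first j characters of 'ukrfxzo', with D[i][0] = i, D[0][j] = j, and D[i][j] = D[i-1][j-1] if the characters match, else 1 + min(D[i-1][j], D[i][j-1], D[i-1][j-1]). Filling the table (rows: prefixes of 'ukmfxzogo', columns: prefixes of 'ukrfxzo'):
     ε  u  k  r  f  x  z  o
  ε  0  1  2  3  4  5  6  7
  u  1  0  1  2  3  4  5  6
  k  2  1  0  1  2  3  4  5
  m  3  2  1  1  2  3  4  5
  f  4  3  2  2  1  2  3  4
  x  5  4  3  3  2  1  2  3
  z  6  5  4  4  3  2  1  2
  o  7  6  5  5  4  3  2  1
  g  8  7  6  6  5  4  3  2
  o  9  8  7  7  6  5  4  3
The bottom-right entry gives D[9][7] = 3, so no sequence of fewer than 3 edits works. Backtracking through the table gives one optimal edit sequence (3 edits):
  ukmfxzogo → ukrfxzogo (sub m→r @3)
  ukrfxzogo → ukrfxzgo (del o @7)
  ukrfxzgo → ukrfxzo (del g @7)
Edit distance = 3.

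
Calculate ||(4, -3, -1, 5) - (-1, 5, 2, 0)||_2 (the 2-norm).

(Σ|x_i - y_i|^2)^(1/2) = (|4 - (-1)|^2 + |-3 - 5|^2 + |-1 - 2|^2 + |5 - 0|^2)^(1/2)
= (5^2 + 8^2 + 3^2 + 5^2)^(1/2) = (25 + 64 + 9 + 25)^(1/2) = (123)^(1/2) ≈ 11.0905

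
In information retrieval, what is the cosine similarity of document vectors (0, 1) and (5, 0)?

With u = (0, 1), v = (5, 0):
u·v = 0·5 + 1·0 = 0 + 0 = 0.
|u| = √(0² + 1²) = √1, |v| = √(5² + 0²) = √25, so |u||v| = √(1·25) = √25 = 5.
cos θ = (u·v)/(|u||v|) = 0/5 = 0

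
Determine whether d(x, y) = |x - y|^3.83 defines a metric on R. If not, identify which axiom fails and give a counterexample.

No. d(x,y) = |x-y|^3.83 fails the triangle inequality since p = 3.83 > 1. Counterexample: x = -5, y = 5, z = 11. d(x,z) = |-5 - 11|^3.83 = 16^3.83 ≈ 40905.2954, but d(x,y) + d(y,z) = 10^3.83 + 6^3.83 ≈ 6760.8298 + 955.6949 = 7716.5247. Since 40905.2954 > 7716.5247, the triangle inequality is violated.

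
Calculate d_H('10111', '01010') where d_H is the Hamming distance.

Differing positions: 1, 2, 3, 5. Hamming distance = 4.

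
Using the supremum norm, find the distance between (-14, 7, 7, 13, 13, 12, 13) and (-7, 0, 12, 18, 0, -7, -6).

max(|x_i - y_i|) = max(|-14 - (-7)|, |7 - 0|, |7 - 12|, |13 - 18|, |13 - 0|, |12 - (-7)|, |13 - (-6)|) = max(7, 7, 5, 5, 13, 19, 19) = 19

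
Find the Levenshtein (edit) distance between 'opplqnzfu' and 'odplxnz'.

Let D[i][j] be the edit distance between the first i characters of 'opplqnzfu' and the first j characters of 'odplxnz', with D[i][0] = i, D[0][j] = j, and D[i][j] = D[i-1][j-1] if the characters match, else 1 + min(D[i-1][j], D[i][j-1], D[i-1][j-1]). Filling the table (rows: prefixes of 'opplqnzfu', columns: prefixes of 'odplxnz'):
     ε  o  d  p  l  x  n  z
  ε  0  1  2  3  4  5  6  7
  o  1  0  1  2  3  4  5  6
  p  2  1  1  1  2  3  4  5
  p  3  2  2  1  2  3  4  5
  l  4  3  3  2  1  2  3  4
  q  5  4  4  3  2  2  3  4
  n  6  5  5  4  3  3  2  3
  z  7  6  6  5  4  4  3  2
  f  8  7  7  6  5  5  4  3
  u  9  8  8  7  6  6  5  4
The bottom-right entry gives D[9][7] = 4, so no sequence of fewer than 4 edits works. Backtracking through the table gives one optimal edit sequence (4 edits):
  opplqnzfu → odplqnzfu (sub p→d @2)
  odplqnzfu → odplxnzfu (sub q→x @5)
  odplxnzfu → odplxnzu (del f @8)
  odplxnzu → odplxnz (del u @8)
Edit distance = 4.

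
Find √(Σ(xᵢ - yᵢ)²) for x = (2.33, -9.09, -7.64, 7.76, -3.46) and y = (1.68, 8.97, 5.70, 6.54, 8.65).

√(Σ(x_i - y_i)²) = √((2.33 - 1.68)² + (-9.09 - 8.97)² + (-7.64 - 5.7)² + (7.76 - 6.54)² + (-3.46 - 8.65)²)
= √(0.65² + (-18.06)² + (-13.34)² + 1.22² + (-12.11)²) = √(0.4225 + 326.1636 + 177.9556 + 1.4884 + 146.6521) = √652.6822 ≈ 25.5476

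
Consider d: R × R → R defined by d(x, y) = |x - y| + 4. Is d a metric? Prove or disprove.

No. d fails identity of indiscernibles (specifically d(x,x) = 0): d(0, 0) = |0 - 0| + 4 = 0 + 4 = 4 ≠ 0.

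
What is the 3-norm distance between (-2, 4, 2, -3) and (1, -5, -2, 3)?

(Σ|x_i - y_i|^3)^(1/3) = (|-2 - 1|^3 + |4 - (-5)|^3 + |2 - (-2)|^3 + |-3 - 3|^3)^(1/3)
= (3^3 + 9^3 + 4^3 + 6^3)^(1/3) = (27 + 729 + 64 + 216)^(1/3) = (1036)^(1/3) ≈ 10.1186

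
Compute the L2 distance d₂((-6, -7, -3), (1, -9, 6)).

√(Σ(x_i - y_i)²) = √((-6 - 1)² + (-7 - (-9))² + (-3 - 6)²)
= √((-7)² + 2² + (-9)²) = √(49 + 4 + 81) = √134 ≈ 11.5758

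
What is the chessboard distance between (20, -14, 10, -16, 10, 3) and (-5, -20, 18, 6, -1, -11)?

max(|x_i - y_i|) = max(|20 - (-5)|, |-14 - (-20)|, |10 - 18|, |-16 - 6|, |10 - (-1)|, |3 - (-11)|) = max(25, 6, 8, 22, 11, 14) = 25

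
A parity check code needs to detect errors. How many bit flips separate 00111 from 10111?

Differing positions: 1. Hamming distance = 1.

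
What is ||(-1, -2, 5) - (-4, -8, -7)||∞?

max(|x_i - y_i|) = max(|-1 - (-4)|, |-2 - (-8)|, |5 - (-7)|) = max(3, 6, 12) = 12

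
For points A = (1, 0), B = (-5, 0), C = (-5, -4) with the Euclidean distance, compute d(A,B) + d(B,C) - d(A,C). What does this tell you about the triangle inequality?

d(A,B) = √(6² + 0²) = √36 = 6, d(B,C) = √(0² + 4²) = √16 = 4, d(A,C) = √(6² + 4²) = √52 ≈ 7.2111.
d(A,B) + d(B,C) - d(A,C) = 6 + 4 - 7.2111 = 10 - 7.2111 = 2.7889 (to 4 decimal places). This is ≥ 0, so the triangle inequality holds for these points.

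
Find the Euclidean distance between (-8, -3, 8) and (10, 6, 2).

√(Σ(x_i - y_i)²) = √((-8 - 10)² + (-3 - 6)² + (8 - 2)²)
= √((-18)² + (-9)² + 6²) = √(324 + 81 + 36) = √441 = 21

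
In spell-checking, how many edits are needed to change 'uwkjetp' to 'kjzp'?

Let D[i][j] be the edit distance between the first i characters of 'uwkjetp' and the first j characters of 'kjzp', with D[i][0] = i, D[0][j] = j, and D[i][j] = D[i-1][j-1] if the characters match, else 1 + min(D[i-1][j], D[i][j-1], D[i-1][j-1]). Filling the table (rows: prefixes of 'uwkjetp', columns: prefixes of 'kjzp'):
     ε  k  j  z  p
  ε  0  1  2  3  4
  u  1  1  2  3  4
  w  2  2  2  3  4
  k  3  2  3  3  4
  j  4  3  2  3  4
  e  5  4  3  3  4
  t  6  5  4  4  4
  p  7  6  5  5  4
The bottom-right entry gives D[7][4] = 4, so no sequence of fewer than 4 edits works. Backtracking through the table gives one optimal edit sequence (4 edits):
  uwkjetp → wkjetp (del u @1)
  wkjetp → kjetp (del w @1)
  kjetp → kjtp (del e @3)
  kjtp → kjzp (sub t→z @3)
Edit distance = 4.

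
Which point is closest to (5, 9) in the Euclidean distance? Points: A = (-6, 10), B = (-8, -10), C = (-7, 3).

Distances: d(A) ≈ 11.0454, d(B) ≈ 23.0217, d(C) ≈ 13.4164. Nearest: A = (-6, 10) with distance 11.0454.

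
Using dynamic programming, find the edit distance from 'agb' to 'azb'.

Let D[i][j] be the edit distance between the first i characters of 'agb' and the first j characters of 'azb', with D[i][0] = i, D[0][j] = j, and D[i][j] = D[i-1][j-1] if the characters match, else 1 + min(D[i-1][j], D[i][j-1], D[i-1][j-1]). Filling the table (rows: prefixes of 'agb', columns: prefixes of 'azb'):
     ε  a  z  b
  ε  0  1  2  3
  a  1  0  1  2
  g  2  1  1  2
  b  3  2  2  1
The bottom-right entry gives D[3][3] = 1, so no sequence of fewer than 1 edit works. Backtracking through the table gives one optimal edit sequence (1 edit):
  agb → azb (sub g→z @2)
Edit distance = 1.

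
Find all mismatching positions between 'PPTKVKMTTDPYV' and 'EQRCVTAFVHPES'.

Differing positions: 1, 2, 3, 4, 6, 7, 8, 9, 10, 12, 13. Hamming distance = 11.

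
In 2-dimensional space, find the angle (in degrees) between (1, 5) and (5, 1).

With u = (1, 5), v = (5, 1):
u·v = 1·5 + 5·1 = 5 + 5 = 10.
|u| = √(1² + 5²) = √26, |v| = √(5² + 1²) = √26, so |u||v| = √(26·26) = √676 = 26.
cos θ = (u·v)/(|u||v|) = 10/26 ≈ 0.384615
θ = arccos(0.384615) ≈ 67.38°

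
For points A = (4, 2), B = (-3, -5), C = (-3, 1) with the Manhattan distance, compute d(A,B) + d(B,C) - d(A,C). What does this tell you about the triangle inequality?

d(A,B) = 7 + 7 = 14, d(B,C) = 0 + 6 = 6, d(A,C) = 7 + 1 = 8.
d(A,B) + d(B,C) - d(A,C) = 14 + 6 - 8 = 20 - 8 = 12. This is ≥ 0, so the triangle inequality holds for these points.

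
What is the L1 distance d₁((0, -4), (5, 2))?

Σ|x_i - y_i| = |0 - 5| + |-4 - 2| = 5 + 6 = 11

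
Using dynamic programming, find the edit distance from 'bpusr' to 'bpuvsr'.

Let D[i][j] be the edit distance between the first i characters of 'bpusr' and the first j characters of 'bpuvsr', with D[i][0] = i, D[0][j] = j, and D[i][j] = D[i-1][j-1] if the characters match, else 1 + min(D[i-1][j], D[i][j-1], D[i-1][j-1]). Filling the table (rows: prefixes of 'bpusr', columns: prefixes of 'bpuvsr'):
     ε  b  p  u  v  s  r
  ε  0  1  2  3  4  5  6
  b  1  0  1  2  3  4  5
  p  2  1  0  1  2  3  4
  u  3  2  1  0  1  2  3
  s  4  3  2  1  1  1  2
  r  5  4  3  2  2  2  1
The bottom-right entry gives D[5][6] = 1, so no sequence of fewer than 1 edit works. Backtracking through the table gives one optimal edit sequence (1 edit):
  bpusr → bpuvsr (ins v @4)
Edit distance = 1.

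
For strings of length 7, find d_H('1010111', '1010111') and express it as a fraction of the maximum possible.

Differing positions: none. Hamming distance = 0. The maximum possible Hamming distance for length-7 strings is 7, so d_H/7 = 0/7 = 0.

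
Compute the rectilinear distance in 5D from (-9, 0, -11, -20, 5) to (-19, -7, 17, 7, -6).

Σ|x_i - y_i| = |-9 - (-19)| + |0 - (-7)| + |-11 - 17| + |-20 - 7| + |5 - (-6)| = 10 + 7 + 28 + 27 + 11 = 83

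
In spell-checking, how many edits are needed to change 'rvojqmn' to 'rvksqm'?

Let D[i][j] be the edit distance between the first i characters of 'rvojqmn' and the first j characters of 'rvksqm', with D[i][0] = i, D[0][j] = j, and D[i][j] = D[i-1][j-1] if the characters match, else 1 + min(D[i-1][j], D[i][j-1], D[i-1][j-1]). Filling the table (rows: prefixes of 'rvojqmn', columns: prefixes of 'rvksqm'):
     ε  r  v  k  s  q  m
  ε  0  1  2  3  4  5  6
  r  1  0  1  2  3  4  5
  v  2  1  0  1  2  3  4
  o  3  2  1  1  2  3  4
  j  4  3  2  2  2  3  4
  q  5  4  3  3  3  2  3
  m  6  5  4  4  4  3  2
  n  7  6  5  5  5  4  3
The bottom-right entry gives D[7][6] = 3, so no sequence of fewer than 3 edits works. Backtracking through the table gives one optimal edit sequence (3 edits):
  rvojqmn → rvkjqmn (sub o→k @3)
  rvkjqmn → rvksqmn (sub j→s @4)
  rvksqmn → rvksqm (del n @7)
Edit distance = 3.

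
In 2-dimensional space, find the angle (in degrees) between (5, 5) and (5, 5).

With u = (5, 5), v = (5, 5):
u·v = 5·5 + 5·5 = 25 + 25 = 50.
|u| = √(5² + 5²) = √50, |v| = √(5² + 5²) = √50, so |u||v| = √(50·50) = √2500 = 50.
cos θ = (u·v)/(|u||v|) = 50/50 = 1 (the vectors are parallel, pointing the same way)
θ = arccos(1) = 0°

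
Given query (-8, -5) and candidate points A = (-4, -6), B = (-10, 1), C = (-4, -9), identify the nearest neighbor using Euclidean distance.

Distances: d(A) ≈ 4.1231, d(B) ≈ 6.3246, d(C) ≈ 5.6569. Nearest: A = (-4, -6) with distance 4.1231.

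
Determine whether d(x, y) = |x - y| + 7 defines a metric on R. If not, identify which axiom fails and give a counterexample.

No. d fails identity of indiscernibles (specifically d(x,x) = 0): d(-2, -2) = |-2 - (-2)| + 7 = 0 + 7 = 7 ≠ 0.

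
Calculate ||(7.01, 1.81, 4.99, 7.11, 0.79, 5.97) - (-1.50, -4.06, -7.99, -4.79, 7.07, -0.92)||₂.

√(Σ(x_i - y_i)²) = √((7.01 - (-1.5))² + (1.81 - (-4.06))² + (4.99 - (-7.99))² + (7.11 - (-4.79))² + (0.79 - 7.07)² + (5.97 - (-0.92))²)
= √(8.51² + 5.87² + 12.98² + 11.9² + (-6.28)² + 6.89²) = √(72.4201 + 34.4569 + 168.4804 + 141.61 + 39.4384 + 47.4721) = √503.8779 ≈ 22.4472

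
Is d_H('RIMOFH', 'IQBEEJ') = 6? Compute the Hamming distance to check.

Differing positions: 1, 2, 3, 4, 5, 6. Hamming distance = 6, so the claim is true.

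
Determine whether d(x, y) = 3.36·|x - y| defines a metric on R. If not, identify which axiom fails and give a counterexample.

Yes. Since |x - y| is a metric on R and 3.36 > 0, the positive scalar multiple 3.36·|x - y| is also a metric: scaling by a positive constant preserves non-negativity, identity (d=0 ⟺ |x-y|=0 ⟺ x=y), symmetry, and the triangle inequality.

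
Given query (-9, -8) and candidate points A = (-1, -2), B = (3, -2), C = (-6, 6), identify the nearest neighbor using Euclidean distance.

Distances: d(A) = 10, d(B) ≈ 13.4164, d(C) ≈ 14.3178. Nearest: A = (-1, -2) with distance 10.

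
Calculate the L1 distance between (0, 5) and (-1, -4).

Σ|x_i - y_i| = |0 - (-1)| + |5 - (-4)| = 1 + 9 = 10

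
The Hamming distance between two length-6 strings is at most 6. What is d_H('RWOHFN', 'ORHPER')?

Differing positions: 1, 2, 3, 4, 5, 6. Hamming distance = 6. The maximum possible Hamming distance for length-6 strings is 6, so d_H/6 = 6/6 = 1.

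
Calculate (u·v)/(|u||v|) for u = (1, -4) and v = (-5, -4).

With u = (1, -4), v = (-5, -4):
u·v = 1·(-5) + (-4)·(-4) = (-5) + 16 = 11.
|u| = √(1² + (-4)²) = √17, |v| = √((-5)² + (-4)²) = √41, so |u||v| = √(17·41) = √697.
cos θ = (u·v)/(|u||v|) = 11/√697 ≈ 0.4167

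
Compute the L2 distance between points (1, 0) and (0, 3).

(Σ|x_i - y_i|^2)^(1/2) = (|1 - 0|^2 + |0 - 3|^2)^(1/2)
= (1^2 + 3^2)^(1/2) = (1 + 9)^(1/2) = (10)^(1/2) ≈ 3.1623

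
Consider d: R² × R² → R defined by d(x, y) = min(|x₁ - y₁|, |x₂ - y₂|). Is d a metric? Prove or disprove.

No. d fails identity of indiscernibles: take x = (-3, 0) and y = (-3, 5). Then d(x,y) = min(|-3 - (-3)|, |0 - 5|) = min(0, 5) = 0, yet x ≠ y.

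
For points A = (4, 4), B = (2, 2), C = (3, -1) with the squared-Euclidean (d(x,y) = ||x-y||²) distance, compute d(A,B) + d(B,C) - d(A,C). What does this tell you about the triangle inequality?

d(A,B) = 2² + 2² = 8, d(B,C) = 1² + 3² = 10, d(A,C) = 1² + 5² = 26.
d(A,B) + d(B,C) - d(A,C) = 8 + 10 - 26 = 18 - 26 = -8. This is < 0, so the triangle inequality FAILS for these points (squared-Euclidean is not a metric).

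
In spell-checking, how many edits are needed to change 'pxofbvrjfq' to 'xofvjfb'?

Let D[i][j] be the edit distance between the first i characters of 'pxofbvrjfq' and the first j characters of 'xofvjfb', with D[i][0] = i, D[0][j] = j, and D[i][j] = D[i-1][j-1] if the characters match, else 1 + min(D[i-1][j], D[i][j-1], D[i-1][j-1]). Filling the table (rows: prefixes of 'pxofbvrjfq', columns: prefixes of 'xofvjfb'):
     ε  x  o  f  v  j  f  b
  ε  0  1  2  3  4  5  6  7
  p  1  1  2  3  4  5  6  7
  x  2  1  2  3  4  5  6  7
  o  3  2  1  2  3  4  5  6
  f  4  3  2  1  2  3  4  5
  b  5  4  3  2  2  3  4  4
  v  6  5  4  3  2  3  4  5
  r  7  6  5  4  3  3  4  5
  j  8  7  6  5  4  3  4  5
  f  9  8  7  6  5  4  3  4
  q 10  9  8  7  6  5  4  4
The bottom-right entry gives D[10][7] = 4, so no sequence of fewer than 4 edits works. Backtracking through the table gives one optimal edit sequence (4 edits):
  pxofbvrjfq → xofbvrjfq (del p @1)
  xofbvrjfq → xofvrjfq (del b @4)
  xofvrjfq → xofvjfq (del r @5)
  xofvjfq → xofvjfb (sub q→b @7)
Edit distance = 4.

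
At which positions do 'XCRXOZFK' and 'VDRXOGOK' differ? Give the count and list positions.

Differing positions: 1, 2, 6, 7. Hamming distance = 4.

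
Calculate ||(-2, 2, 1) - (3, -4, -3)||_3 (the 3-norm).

(Σ|x_i - y_i|^3)^(1/3) = (|-2 - 3|^3 + |2 - (-4)|^3 + |1 - (-3)|^3)^(1/3)
= (5^3 + 6^3 + 4^3)^(1/3) = (125 + 216 + 64)^(1/3) = (405)^(1/3) ≈ 7.3986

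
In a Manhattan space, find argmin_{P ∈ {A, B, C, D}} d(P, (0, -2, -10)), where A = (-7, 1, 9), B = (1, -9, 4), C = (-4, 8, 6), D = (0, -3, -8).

Distances: d(A) = 29, d(B) = 22, d(C) = 30, d(D) = 3. Nearest: D = (0, -3, -8) with distance 3.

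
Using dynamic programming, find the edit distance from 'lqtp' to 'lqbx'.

Let D[i][j] be the edit distance between the first i characters of 'lqtp' and the first j characters of 'lqbx', with D[i][0] = i, D[0][j] = j, and D[i][j] = D[i-1][j-1] if the characters match, else 1 + min(D[i-1][j], D[i][j-1], D[i-1][j-1]). Filling the table (rows: prefixes of 'lqtp', columns: prefixes of 'lqbx'):
     ε  l  q  b  x
  ε  0  1  2  3  4
  l  1  0  1  2  3
  q  2  1  0  1  2
  t  3  2  1  1  2
  p  4  3  2  2  2
The bottom-right entry gives D[4][4] = 2, so no sequence of fewer than 2 edits works. Backtracking through the table gives one optimal edit sequence (2 edits):
  lqtp → lqbp (sub t→b @3)
  lqbp → lqbx (sub p→x @4)
Edit distance = 2.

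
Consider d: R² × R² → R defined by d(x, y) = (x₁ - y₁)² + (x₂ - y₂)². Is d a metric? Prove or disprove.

No. The squared Euclidean distance fails the triangle inequality. Counterexample: x = (0, 0), y = (5, 4), z = (10, 8). d(x,z) = 10² + 8² = 164, but d(x,y) + d(y,z) = (5² + 4²) + (5² + 4²) = 41 + 41 = 82. Since 164 > 82, the triangle inequality is violated. (Note: √d, the ordinary Euclidean distance, IS a metric.)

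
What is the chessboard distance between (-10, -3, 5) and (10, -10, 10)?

max(|x_i - y_i|) = max(|-10 - 10|, |-3 - (-10)|, |5 - 10|) = max(20, 7, 5) = 20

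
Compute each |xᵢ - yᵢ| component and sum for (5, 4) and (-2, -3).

Σ|x_i - y_i| = |5 - (-2)| + |4 - (-3)| = 7 + 7 = 14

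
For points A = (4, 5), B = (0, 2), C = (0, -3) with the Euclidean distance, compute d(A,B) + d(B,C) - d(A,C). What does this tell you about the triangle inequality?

d(A,B) = √(4² + 3²) = √25 = 5, d(B,C) = √(0² + 5²) = √25 = 5, d(A,C) = √(4² + 8²) = √80 ≈ 8.9443.
d(A,B) + d(B,C) - d(A,C) = 5 + 5 - 8.9443 = 10 - 8.9443 = 1.0557 (to 4 decimal places). This is ≥ 0, so the triangle inequality holds for these points.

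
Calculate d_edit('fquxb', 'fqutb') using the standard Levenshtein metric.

Let D[i][j] be the edit distance between the first i characters of 'fquxb' and the first j characters of 'fqutb', with D[i][0] = i, D[0][j] = j, and D[i][j] = D[i-1][j-1] if the characters match, else 1 + min(D[i-1][j], D[i][j-1], D[i-1][j-1]). Filling the table (rows: prefixes of 'fquxb', columns: prefixes of 'fqutb'):
     ε  f  q  u  t  b
  ε  0  1  2  3  4  5
  f  1  0  1  2  3  4
  q  2  1  0  1  2  3
  u  3  2  1  0  1  2
  x  4  3  2  1  1  2
  b  5  4  3  2  2  1
The bottom-right entry gives D[5][5] = 1, so no sequence of fewer than 1 edit works. Backtracking through the table gives one optimal edit sequence (1 edit):
  fquxb → fqutb (sub x→t @4)
Edit distance = 1.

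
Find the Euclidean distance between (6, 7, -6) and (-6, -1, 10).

√(Σ(x_i - y_i)²) = √((6 - (-6))² + (7 - (-1))² + (-6 - 10)²)
= √(12² + 8² + (-16)²) = √(144 + 64 + 256) = √464 ≈ 21.5407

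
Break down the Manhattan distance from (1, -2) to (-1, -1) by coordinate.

Σ|x_i - y_i| = |1 - (-1)| + |-2 - (-1)| = 2 + 1 = 3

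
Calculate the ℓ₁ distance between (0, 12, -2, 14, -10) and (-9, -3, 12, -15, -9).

Σ|x_i - y_i| = |0 - (-9)| + |12 - (-3)| + |-2 - 12| + |14 - (-15)| + |-10 - (-9)| = 9 + 15 + 14 + 29 + 1 = 68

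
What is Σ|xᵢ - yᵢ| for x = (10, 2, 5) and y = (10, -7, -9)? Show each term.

Σ|x_i - y_i| = |10 - 10| + |2 - (-7)| + |5 - (-9)| = 0 + 9 + 14 = 23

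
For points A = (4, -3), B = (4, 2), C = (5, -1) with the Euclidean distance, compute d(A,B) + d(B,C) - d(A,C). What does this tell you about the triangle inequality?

d(A,B) = √(0² + 5²) = √25 = 5, d(B,C) = √(1² + 3²) = √10 ≈ 3.1623, d(A,C) = √(1² + 2²) = √5 ≈ 2.2361.
d(A,B) + d(B,C) - d(A,C) = 5 + 3.1623 - 2.2361 = 8.1623 - 2.2361 = 5.9262 (to 4 decimal places). This is ≥ 0, so the triangle inequality holds for these points.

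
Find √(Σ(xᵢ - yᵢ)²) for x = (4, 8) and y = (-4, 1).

√(Σ(x_i - y_i)²) = √((4 - (-4))² + (8 - 1)²)
= √(8² + 7²) = √(64 + 49) = √113 ≈ 10.6301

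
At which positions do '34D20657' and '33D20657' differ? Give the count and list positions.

Differing positions: 2. Hamming distance = 1.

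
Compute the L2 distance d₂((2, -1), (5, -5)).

√(Σ(x_i - y_i)²) = √((2 - 5)² + (-1 - (-5))²)
= √((-3)² + 4²) = √(9 + 16) = √25 = 5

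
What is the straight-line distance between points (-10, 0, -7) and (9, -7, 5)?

√(Σ(x_i - y_i)²) = √((-10 - 9)² + (0 - (-7))² + (-7 - 5)²)
= √((-19)² + 7² + (-12)²) = √(361 + 49 + 144) = √554 ≈ 23.5372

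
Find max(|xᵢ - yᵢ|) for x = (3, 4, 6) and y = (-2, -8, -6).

max(|x_i - y_i|) = max(|3 - (-2)|, |4 - (-8)|, |6 - (-6)|) = max(5, 12, 12) = 12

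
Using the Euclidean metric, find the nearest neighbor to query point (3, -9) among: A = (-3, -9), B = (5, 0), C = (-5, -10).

Distances: d(A) = 6, d(B) ≈ 9.2195, d(C) ≈ 8.0623. Nearest: A = (-3, -9) with distance 6.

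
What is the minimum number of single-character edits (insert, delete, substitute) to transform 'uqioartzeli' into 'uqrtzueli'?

Let D[i][j] be the edit distance between the first i characters of 'uqioartzeli' and the first j characters of 'uqrtzueli', with D[i][0] = i, D[0][j] = j, and D[i][j] = D[i-1][j-1] if the characters match, else 1 + min(D[i-1][j], D[i][j-1], D[i-1][j-1]). Filling the table (rows: prefixes of 'uqioartzeli', columns: prefixes of 'uqrtzueli'):
     ε  u  q  r  t  z  u  e  l  i
  ε  0  1  2  3  4  5  6  7  8  9
  u  1  0  1  2  3  4  5  6  7  8
  q  2  1  0  1  2  3  4  5  6  7
  i  3  2  1  1  2  3  4  5  6  6
  o  4  3  2  2  2  3  4  5  6  7
  a  5  4  3  3  3  3  4  5  6  7
  r  6  5  4  3  4  4  4  5  6  7
  t  7  6  5  4  3  4  5  5  6  7
  z  8  7  6  5  4  3  4  5  6  7
  e  9  8  7  6  5  4  4  4  5  6
  l 10  9  8  7  6  5  5  5  4  5
  i 11 10  9  8  7  6  6  6  5  4
The bottom-right entry gives D[11][9] = 4, so no sequence of fewer than 4 edits works. Backtracking through the table gives one optimal edit sequence (4 edits):
  uqioartzeli → uqoartzeli (del i @3)
  uqoartzeli → uqartzeli (del o @3)
  uqartzeli → uqrtzeli (del a @3)
  uqrtzeli → uqrtzueli (ins u @6)
Edit distance = 4.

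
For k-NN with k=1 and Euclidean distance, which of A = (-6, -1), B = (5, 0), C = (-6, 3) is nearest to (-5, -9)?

Distances: d(A) ≈ 8.0623, d(B) ≈ 13.4536, d(C) ≈ 12.0416. Nearest: A = (-6, -1) with distance 8.0623.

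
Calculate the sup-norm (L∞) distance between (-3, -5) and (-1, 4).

max(|x_i - y_i|) = max(|-3 - (-1)|, |-5 - 4|) = max(2, 9) = 9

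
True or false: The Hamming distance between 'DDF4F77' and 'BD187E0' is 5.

Differing positions: 1, 3, 4, 5, 6, 7. Hamming distance = 6, so the claim that d_H = 5 is false.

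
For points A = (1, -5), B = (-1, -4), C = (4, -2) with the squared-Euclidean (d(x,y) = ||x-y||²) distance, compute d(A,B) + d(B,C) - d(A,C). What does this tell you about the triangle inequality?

d(A,B) = 2² + 1² = 5, d(B,C) = 5² + 2² = 29, d(A,C) = 3² + 3² = 18.
d(A,B) + d(B,C) - d(A,C) = 5 + 29 - 18 = 34 - 18 = 16. This is ≥ 0, so the triangle inequality holds for these points.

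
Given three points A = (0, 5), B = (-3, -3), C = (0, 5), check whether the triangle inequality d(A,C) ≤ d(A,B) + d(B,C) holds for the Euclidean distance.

d(A,B) = √(3² + 8²) = √73 ≈ 8.544, d(B,C) = √(3² + 8²) = √73 ≈ 8.544, d(A,C) = √(0² + 0²) = √0 = 0.
d(A,C) = 0 ≤ 8.544 + 8.544 = 17.088. Triangle inequality is satisfied.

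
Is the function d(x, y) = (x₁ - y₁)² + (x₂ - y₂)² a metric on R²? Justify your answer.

No. The squared Euclidean distance fails the triangle inequality. Counterexample: x = (0, 0), y = (5, 4), z = (10, 8). d(x,z) = 10² + 8² = 164, but d(x,y) + d(y,z) = (5² + 4²) + (5² + 4²) = 41 + 41 = 82. Since 164 > 82, the triangle inequality is violated. (Note: √d, the ordinary Euclidean distance, IS a metric.)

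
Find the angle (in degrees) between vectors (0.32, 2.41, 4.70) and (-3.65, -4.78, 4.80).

With u = (0.32, 2.41, 4.70), v = (-3.65, -4.78, 4.80):
u·v = 0.32·(-3.65) + 2.41·(-4.78) + 4.7·4.8 = (-1.168) + (-11.5198) + 22.56 = 9.8722.
|u| = √(0.32² + 2.41² + 4.7²) = √(0.1024 + 5.8081 + 22.09) = √28.0005, |v| = √((-3.65)² + (-4.78)² + 4.8²) = √(13.3225 + 22.8484 + 23.04) = √59.2109.
cos θ = (u·v)/(|u||v|) = 9.8722/(√28.0005·√59.2109) ≈ 0.242454
θ = arccos(0.242454) ≈ 75.97°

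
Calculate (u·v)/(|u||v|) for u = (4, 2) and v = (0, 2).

With u = (4, 2), v = (0, 2):
u·v = 4·0 + 2·2 = 0 + 4 = 4.
|u| = √(4² + 2²) = √20, |v| = √(0² + 2²) = √4, so |u||v| = √(20·4) = √80.
cos θ = (u·v)/(|u||v|) = 4/√80 ≈ 0.4472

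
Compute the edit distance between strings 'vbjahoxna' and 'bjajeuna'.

Let D[i][j] be the edit distance between the first i characters of 'vbjahoxna' and the first j characters of 'bjajeuna', with D[i][0] = i, D[0][j] = j, and D[i][j] = D[i-1][j-1] if the characters match, else 1 + min(D[i-1][j], D[i][j-1], D[i-1][j-1]). Filling the table (rows: prefixes of 'vbjahoxna', columns: prefixes of 'bjajeuna'):
     ε  b  j  a  j  e  u  n  a
  ε  0  1  2  3  4  5  6  7  8
  v  1  1  2  3  4  5  6  7  8
  b  2  1  2  3  4  5  6  7  8
  j  3  2  1  2  3  4  5  6  7
  a  4  3  2  1  2  3  4  5  6
  h  5  4  3  2  2  3  4  5  6
  o  6  5  4  3  3  3  4  5  6
  x  7  6  5  4  4  4  4  5  6
  n  8  7  6  5  5  5  5  4  5
  a  9  8  7  6  6  6  6  5  4
The bottom-right entry gives D[9][8] = 4, so no sequence of fewer than 4 edits works. Backtracking through the table gives one optimal edit sequence (4 edits):
  vbjahoxna → bjahoxna (del v @1)
  bjahoxna → bjajoxna (sub h→j @4)
  bjajoxna → bjajexna (sub o→e @5)
  bjajexna → bjajeuna (sub x→u @6)
Edit distance = 4.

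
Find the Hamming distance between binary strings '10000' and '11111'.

Differing positions: 2, 3, 4, 5. Hamming distance = 4.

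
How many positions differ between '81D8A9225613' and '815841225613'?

Differing positions: 3, 5, 6. Hamming distance = 3.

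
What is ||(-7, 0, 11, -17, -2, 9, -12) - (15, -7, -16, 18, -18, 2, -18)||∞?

max(|x_i - y_i|) = max(|-7 - 15|, |0 - (-7)|, |11 - (-16)|, |-17 - 18|, |-2 - (-18)|, |9 - 2|, |-12 - (-18)|) = max(22, 7, 27, 35, 16, 7, 6) = 35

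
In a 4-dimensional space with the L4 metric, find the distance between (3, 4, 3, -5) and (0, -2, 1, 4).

(Σ|x_i - y_i|^4)^(1/4) = (|3 - 0|^4 + |4 - (-2)|^4 + |3 - 1|^4 + |-5 - 4|^4)^(1/4)
= (3^4 + 6^4 + 2^4 + 9^4)^(1/4) = (81 + 1296 + 16 + 6561)^(1/4) = (7954)^(1/4) ≈ 9.4438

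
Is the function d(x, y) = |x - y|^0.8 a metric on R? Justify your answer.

Yes. With 0 < p = 0.8 ≤ 1, d(x,y) = |x-y|^0.8 is a metric on R. Non-negativity and symmetry are immediate; |x-y|^0.8 = 0 ⟺ |x-y| = 0 ⟺ x = y. For the triangle inequality, the function t ↦ t^0.8 is subadditive on [0,∞) when p ≤ 1, so |x-z|^0.8 ≤ (|x-y| + |y-z|)^0.8 ≤ |x-y|^0.8 + |y-z|^0.8.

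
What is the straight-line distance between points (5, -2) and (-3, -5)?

√(Σ(x_i - y_i)²) = √((5 - (-3))² + (-2 - (-5))²)
= √(8² + 3²) = √(64 + 9) = √73 ≈ 8.544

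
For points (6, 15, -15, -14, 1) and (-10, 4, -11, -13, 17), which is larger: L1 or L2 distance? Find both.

L1 = |6 - (-10)| + |15 - 4| + |-15 - (-11)| + |-14 - (-13)| + |1 - 17| = 16 + 11 + 4 + 1 + 16 = 48
L2 = √(16² + 11² + 4² + 1² + 16²) = √650 ≈ 25.4951
L1 ≥ L2 always (equality iff movement is along one axis); L1 > L2 here.
Ratio L1/L2 = 48/√650 ≈ 1.8827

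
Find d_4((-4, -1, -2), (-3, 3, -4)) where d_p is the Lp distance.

(Σ|x_i - y_i|^4)^(1/4) = (|-4 - (-3)|^4 + |-1 - 3|^4 + |-2 - (-4)|^4)^(1/4)
= (1^4 + 4^4 + 2^4)^(1/4) = (1 + 256 + 16)^(1/4) = (273)^(1/4) ≈ 4.0648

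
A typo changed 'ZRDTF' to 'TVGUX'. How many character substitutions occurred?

Differing positions: 1, 2, 3, 4, 5. Hamming distance = 5.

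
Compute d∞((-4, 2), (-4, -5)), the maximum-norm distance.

max(|x_i - y_i|) = max(|-4 - (-4)|, |2 - (-5)|) = max(0, 7) = 7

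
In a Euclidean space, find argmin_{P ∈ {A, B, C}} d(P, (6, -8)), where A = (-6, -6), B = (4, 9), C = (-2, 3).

Distances: d(A) ≈ 12.1655, d(B) ≈ 17.1172, d(C) ≈ 13.6015. Nearest: A = (-6, -6) with distance 12.1655.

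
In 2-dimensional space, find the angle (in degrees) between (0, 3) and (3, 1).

With u = (0, 3), v = (3, 1):
u·v = 0·3 + 3·1 = 0 + 3 = 3.
|u| = √(0² + 3²) = √9, |v| = √(3² + 1²) = √10, so |u||v| = √(9·10) = √90.
cos θ = (u·v)/(|u||v|) = 3/√90 ≈ 0.316228
θ = arccos(0.316228) ≈ 71.57°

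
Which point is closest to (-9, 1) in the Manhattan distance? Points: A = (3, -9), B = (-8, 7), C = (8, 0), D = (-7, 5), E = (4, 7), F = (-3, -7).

Distances: d(A) = 22, d(B) = 7, d(C) = 18, d(D) = 6, d(E) = 19, d(F) = 14. Nearest: D = (-7, 5) with distance 6.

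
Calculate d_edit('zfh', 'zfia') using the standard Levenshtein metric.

Let D[i][j] be the edit distance between the first i characters of 'zfh' and the first j characters of 'zfia', with D[i][0] = i, D[0][j] = j, and D[i][j] = D[i-1][j-1] if the characters match, else 1 + min(D[i-1][j], D[i][j-1], D[i-1][j-1]). Filling the table (rows: prefixes of 'zfh', columns: prefixes of 'zfia'):
     ε  z  f  i  a
  ε  0  1  2  3  4
  z  1  0  1  2  3
  f  2  1  0  1  2
  h  3  2  1  1  2
The bottom-right entry gives D[3][4] = 2, so no sequence of fewer than 2 edits works. Backtracking through the table gives one optimal edit sequence (2 edits):
  zfh → zfih (ins i @3)
  zfih → zfia (sub h→a @4)
Edit distance = 2.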